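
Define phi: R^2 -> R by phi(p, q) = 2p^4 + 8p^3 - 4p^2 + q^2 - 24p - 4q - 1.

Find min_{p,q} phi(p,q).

phi(p,q) separates as A(p) + B(q) − 1, so its minimum is min A + min B − 1.
A'(p) = 8(p - 1)(p + 1)(p + 3) vanishes at p ∈ {-3, -1, 1}; B'(q) = 2q - 4 vanishes at q ∈ {2}.
Local minima of A (where A''>0): A(-3)=-18, A(1)=-18. Local minima of B: B(2)=-4.
So the global minimum of phi is A(-3) + B(2) − 1 = -18 − 4 − 1 = -23, attained at (-3, 2).

-23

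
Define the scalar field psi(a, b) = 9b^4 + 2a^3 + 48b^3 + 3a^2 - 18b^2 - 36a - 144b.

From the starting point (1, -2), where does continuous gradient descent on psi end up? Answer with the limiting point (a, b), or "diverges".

psi is separable, so gradient descent decouples: a follows -∂psi/∂a, b follows -∂psi/∂b.
∂psi/∂a = 6(a - 2)(a + 3); at a=1 this is -24, so a increases.
∂psi/∂b = 36(b - 1)(b + 1)(b + 4); at b=-2 this is 216, so b decreases.
a converges to its nearest critical value 2 (a local min of the a-part); b converges to -4. The iterate converges to (2, -4).

(2, -4)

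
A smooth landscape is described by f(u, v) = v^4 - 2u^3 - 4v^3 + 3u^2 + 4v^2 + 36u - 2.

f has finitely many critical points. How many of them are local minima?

2

f separates as a function of u plus a function of v, so ∇f=0 decouples.
∂f/∂u = -6(u - 3)(u + 2) = 0 at u ∈ {-2, 3}; ∂f/∂v = 4v(v - 2)(v - 1) = 0 at v ∈ {0, 1, 2}.
The Hessian is diagonal: diag(f_uu, f_vv). Second derivatives: f_uu(-2)=30, f_uu(3)=-30; f_vv(0)=8, f_vv(1)=-4, f_vv(2)=8.
Local minima occur where both diagonal entries positive: (-2, 0), (-2, 2). Count: 2.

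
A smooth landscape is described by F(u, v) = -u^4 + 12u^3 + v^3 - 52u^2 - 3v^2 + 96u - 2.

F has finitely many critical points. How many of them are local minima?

F separates as a function of u plus a function of v, so ∇F=0 decouples.
∂F/∂u = -4(u - 4)(u - 3)(u - 2) = 0 at u ∈ {2, 3, 4}; ∂F/∂v = 3v(v - 2) = 0 at v ∈ {0, 2}.
The Hessian is diagonal: diag(F_uu, F_vv). Second derivatives: F_uu(2)=-8, F_uu(3)=4, F_uu(4)=-8; F_vv(0)=-6, F_vv(2)=6.
Local minima occur where both diagonal entries positive: (3, 2). Count: 1.

1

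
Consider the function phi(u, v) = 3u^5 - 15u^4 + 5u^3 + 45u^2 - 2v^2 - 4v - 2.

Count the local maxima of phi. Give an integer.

2

phi separates as a function of u plus a function of v, so ∇phi=0 decouples.
∂phi/∂u = 15u(u - 3)(u - 2)(u + 1) = 0 at u ∈ {-1, 0, 2, 3}; ∂phi/∂v = -4(v + 1) = 0 at v ∈ {-1}.
The Hessian is diagonal: diag(phi_uu, phi_vv). Second derivatives: phi_uu(-1)=-180, phi_uu(0)=90, phi_uu(2)=-90, phi_uu(3)=180; phi_vv(-1)=-4.
Local maxima occur where both diagonal entries negative: (-1, -1), (2, -1). Count: 2.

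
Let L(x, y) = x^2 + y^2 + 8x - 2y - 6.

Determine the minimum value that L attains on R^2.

-23

L(x,y) separates as P(x) + Q(y) − 6, so its minimum is min P + min Q − 6.
P'(x) = 2x + 8 vanishes at x ∈ {-4}; Q'(y) = 2y - 2 vanishes at y ∈ {1}.
Local minima of P (where P''>0): P(-4)=-16. Local minima of Q: Q(1)=-1.
So the global minimum of L is P(-4) + Q(1) − 6 = -16 − 1 − 6 = -23, attained at (-4, 1).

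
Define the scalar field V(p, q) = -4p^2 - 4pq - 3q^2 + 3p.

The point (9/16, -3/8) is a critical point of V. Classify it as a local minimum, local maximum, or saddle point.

The Hessian of V is constant: H = [[-8, -4], [-4, -6]].
det(H) = (-8)·(-6) − (-4)² = 32.
det(H) > 0 and tr(H) = -14 < 0, so H is negative definite and the point is a local maximum.

local maximum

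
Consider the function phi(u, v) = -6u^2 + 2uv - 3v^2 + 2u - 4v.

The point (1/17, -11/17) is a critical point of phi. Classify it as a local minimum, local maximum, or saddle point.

The Hessian of phi is constant: H = [[-12, 2], [2, -6]].
det(H) = (-12)·(-6) − 2² = 68.
det(H) > 0 and tr(H) = -18 < 0, so H is negative definite and the point is a local maximum.

local maximum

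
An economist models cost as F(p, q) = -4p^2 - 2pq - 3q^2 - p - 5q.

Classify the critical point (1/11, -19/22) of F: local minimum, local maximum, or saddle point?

local maximum

The Hessian of F is constant: H = [[-8, -2], [-2, -6]].
det(H) = (-8)·(-6) − (-2)² = 44.
det(H) > 0 and tr(H) = -14 < 0, so H is negative definite and the point is a local maximum.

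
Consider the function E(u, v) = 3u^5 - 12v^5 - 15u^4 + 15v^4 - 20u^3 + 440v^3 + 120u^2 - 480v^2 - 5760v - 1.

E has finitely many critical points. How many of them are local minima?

4

E separates as a function of u plus a function of v, so ∇E=0 decouples.
∂E/∂u = 15u(u - 4)(u - 2)(u + 2) = 0 at u ∈ {-2, 0, 2, 4}; ∂E/∂v = -60(v - 4)(v - 3)(v + 2)(v + 4) = 0 at v ∈ {-4, -2, 3, 4}.
The Hessian is diagonal: diag(E_uu, E_vv). Second derivatives: E_uu(-2)=-720, E_uu(0)=240, E_uu(2)=-240, E_uu(4)=720; E_vv(-4)=6720, E_vv(-2)=-3600, E_vv(3)=2100, E_vv(4)=-2880.
Local minima occur where both diagonal entries positive: (0, -4), (0, 3), (4, -4), (4, 3). Count: 4.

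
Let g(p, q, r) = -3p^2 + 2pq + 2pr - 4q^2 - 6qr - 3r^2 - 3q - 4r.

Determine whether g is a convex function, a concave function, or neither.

g is quadratic, so its Hessian is the constant matrix H = [[-6, 2, 2], [2, -8, -6], [2, -6, -6]].
Leading principal minors: -6, 44, -64.
Signs alternate −, +, − ⇒ H ≺ 0 ⇒ concave.

concave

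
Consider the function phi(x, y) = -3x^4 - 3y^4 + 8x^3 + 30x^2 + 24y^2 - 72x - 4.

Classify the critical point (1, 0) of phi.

The mixed partial ∂²phi/∂x∂y is 0, so the Hessian at any point is diag(phi_xx, phi_yy) = diag(12(-3x^2 + 4x + 5), 12(-3y^2 + 4)).
At (1, 0): H = diag(72, 48).
Both eigenvalues are positive, so H is positive definite: a local minimum.

local minimum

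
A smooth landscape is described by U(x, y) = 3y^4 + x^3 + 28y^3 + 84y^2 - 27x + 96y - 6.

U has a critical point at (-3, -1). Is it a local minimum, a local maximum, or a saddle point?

The mixed partial ∂²U/∂x∂y is 0, so the Hessian at any point is diag(U_xx, U_yy) = diag(6x, 12(3y^2 + 14y + 14)).
At (-3, -1): H = diag(-18, 36).
The eigenvalues have opposite signs, so H is indefinite: a saddle point.

saddle point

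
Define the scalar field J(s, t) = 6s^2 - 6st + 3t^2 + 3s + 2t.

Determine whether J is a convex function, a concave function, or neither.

convex

J is quadratic, so its Hessian is the constant matrix H = [[12, -6], [-6, 6]].
det(H) = 36, tr(H) = 18.
det(H) > 0 and tr(H) > 0, so H is positive definite everywhere: convex.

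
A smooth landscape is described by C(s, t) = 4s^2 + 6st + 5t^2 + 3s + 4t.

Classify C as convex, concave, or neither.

convex

C is quadratic, so its Hessian is the constant matrix H = [[8, 6], [6, 10]].
det(H) = 44, tr(H) = 18.
det(H) > 0 and tr(H) > 0, so H is positive definite everywhere: convex.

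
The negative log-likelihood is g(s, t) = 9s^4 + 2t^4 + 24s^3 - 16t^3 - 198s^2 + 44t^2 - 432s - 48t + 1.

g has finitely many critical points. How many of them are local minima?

4

g separates as a function of s plus a function of t, so ∇g=0 decouples.
∂g/∂s = 36(s - 3)(s + 1)(s + 4) = 0 at s ∈ {-4, -1, 3}; ∂g/∂t = 8(t - 3)(t - 2)(t - 1) = 0 at t ∈ {1, 2, 3}.
The Hessian is diagonal: diag(g_ss, g_tt). Second derivatives: g_ss(-4)=756, g_ss(-1)=-432, g_ss(3)=1008; g_tt(1)=16, g_tt(2)=-8, g_tt(3)=16.
Local minima occur where both diagonal entries positive: (-4, 1), (-4, 3), (3, 1), (3, 3). Count: 4.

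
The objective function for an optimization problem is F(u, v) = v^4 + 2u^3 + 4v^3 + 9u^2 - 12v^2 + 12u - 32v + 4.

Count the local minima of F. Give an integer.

F separates as a function of u plus a function of v, so ∇F=0 decouples.
∂F/∂u = 6(u + 1)(u + 2) = 0 at u ∈ {-2, -1}; ∂F/∂v = 4(v - 2)(v + 1)(v + 4) = 0 at v ∈ {-4, -1, 2}.
The Hessian is diagonal: diag(F_uu, F_vv). Second derivatives: F_uu(-2)=-6, F_uu(-1)=6; F_vv(-4)=72, F_vv(-1)=-36, F_vv(2)=72.
Local minima occur where both diagonal entries positive: (-1, -4), (-1, 2). Count: 2.

2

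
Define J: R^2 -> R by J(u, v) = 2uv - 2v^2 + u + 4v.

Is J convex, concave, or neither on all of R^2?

neither

J is quadratic, so its Hessian is the constant matrix H = [[0, 2], [2, -4]].
det(H) = -4, tr(H) = -4.
det(H) < 0, so H is indefinite: neither convex nor concave.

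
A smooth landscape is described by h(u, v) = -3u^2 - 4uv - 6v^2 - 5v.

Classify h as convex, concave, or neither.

h is quadratic, so its Hessian is the constant matrix H = [[-6, -4], [-4, -12]].
det(H) = 56, tr(H) = -18.
det(H) > 0 and tr(H) < 0, so H is negative definite everywhere: concave.

concave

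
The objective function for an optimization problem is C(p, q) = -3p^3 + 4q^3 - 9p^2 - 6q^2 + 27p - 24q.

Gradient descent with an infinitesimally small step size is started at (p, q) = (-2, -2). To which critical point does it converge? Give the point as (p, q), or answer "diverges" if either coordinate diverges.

C is separable, so gradient descent decouples: p follows -∂C/∂p, q follows -∂C/∂q.
∂C/∂p = -9(p - 1)(p + 3); at p=-2 this is 27, so p decreases.
∂C/∂q = 12(q - 2)(q + 1); at q=-2 this is 48, so q decreases.
The q-coordinate has no critical point in that direction and runs off to infinity.

diverges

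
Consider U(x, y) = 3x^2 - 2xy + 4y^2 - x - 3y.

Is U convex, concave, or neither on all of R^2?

convex

U is quadratic, so its Hessian is the constant matrix H = [[6, -2], [-2, 8]].
det(H) = 44, tr(H) = 14.
det(H) > 0 and tr(H) > 0, so H is positive definite everywhere: convex.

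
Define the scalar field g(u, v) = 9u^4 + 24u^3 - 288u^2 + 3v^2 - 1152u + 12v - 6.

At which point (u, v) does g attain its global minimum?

g(u,v) separates as P(u) + Q(v) − 6, so its minimum is min P + min Q − 6.
P'(u) = 36(u - 4)(u + 2)(u + 4) vanishes at u ∈ {-4, -2, 4}; Q'(v) = 6v + 12 vanishes at v ∈ {-2}.
Local minima of P (where P''>0): P(-4)=768, P(4)=-5376. Local minima of Q: Q(-2)=-12.
So the global minimum of g is P(4) + Q(-2) − 6 = -5376 − 12 − 6 = -5394, attained at (4, -2).

(4, -2)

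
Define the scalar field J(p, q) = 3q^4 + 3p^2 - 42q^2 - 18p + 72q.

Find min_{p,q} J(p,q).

J(p,q) separates as A(p) + B(q), so its minimum is min A + min B.
A'(p) = 6p - 18 vanishes at p ∈ {3}; B'(q) = 12(q - 2)(q - 1)(q + 3) vanishes at q ∈ {-3, 1, 2}.
Local minima of A (where A''>0): A(3)=-27. Local minima of B: B(-3)=-351, B(2)=24.
So the global minimum of J is A(3) + B(-3) = -27 − 351 = -378, attained at (3, -3).

-378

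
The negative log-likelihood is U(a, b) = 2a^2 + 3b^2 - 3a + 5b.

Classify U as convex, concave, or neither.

convex

U is quadratic, so its Hessian is the constant matrix H = [[4, 0], [0, 6]].
det(H) = 24, tr(H) = 10.
det(H) > 0 and tr(H) > 0, so H is positive definite everywhere: convex.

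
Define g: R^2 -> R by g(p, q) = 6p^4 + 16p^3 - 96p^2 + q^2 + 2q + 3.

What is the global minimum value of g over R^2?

g(p,q) separates as A(p) + B(q) + 3, so its minimum is min A + min B + 3.
A'(p) = 24p(p - 2)(p + 4) vanishes at p ∈ {-4, 0, 2}; B'(q) = 2q + 2 vanishes at q ∈ {-1}.
Local minima of A (where A''>0): A(-4)=-1024, A(2)=-160. Local minima of B: B(-1)=-1.
So the global minimum of g is A(-4) + B(-1) + 3 = -1024 − 1 + 3 = -1022, attained at (-4, -1).

-1022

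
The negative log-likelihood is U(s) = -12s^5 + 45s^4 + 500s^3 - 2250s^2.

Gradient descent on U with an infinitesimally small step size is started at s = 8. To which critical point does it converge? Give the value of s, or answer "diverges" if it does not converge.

diverges

U'(s) = -60s(s - 5)(s - 3)(s + 5), so U'(8) = -93600.
Gradient descent moves in the -U' direction, i.e. s is increasing.
There is no critical point above s=8, and U' keeps the same sign, so the iterate runs off to +∞.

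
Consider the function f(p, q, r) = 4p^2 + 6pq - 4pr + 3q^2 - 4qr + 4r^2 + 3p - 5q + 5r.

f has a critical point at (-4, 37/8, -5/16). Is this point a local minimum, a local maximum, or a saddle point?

local minimum

The Hessian is constant: H = [[8, 6, -4], [6, 6, -4], [-4, -4, 8]].
Leading principal minors: Δ₁ = 8, Δ₂ = 12, Δ₃ = 64.
All leading minors are positive, so H is positive definite: a local minimum.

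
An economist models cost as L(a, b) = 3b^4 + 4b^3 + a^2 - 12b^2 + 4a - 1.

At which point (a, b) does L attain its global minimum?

L(a,b) separates as P(a) + Q(b) − 1, so its minimum is min P + min Q − 1.
P'(a) = 2a + 4 vanishes at a ∈ {-2}; Q'(b) = 12b(b - 1)(b + 2) vanishes at b ∈ {-2, 0, 1}.
Local minima of P (where P''>0): P(-2)=-4. Local minima of Q: Q(-2)=-32, Q(1)=-5.
So the global minimum of L is P(-2) + Q(-2) − 1 = -4 − 32 − 1 = -37, attained at (-2, -2).

(-2, -2)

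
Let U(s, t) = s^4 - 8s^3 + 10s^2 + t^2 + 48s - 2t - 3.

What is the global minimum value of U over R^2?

-33

U(s,t) separates as P(s) + Q(t) − 3, so its minimum is min P + min Q − 3.
P'(s) = 4(s - 4)(s - 3)(s + 1) vanishes at s ∈ {-1, 3, 4}; Q'(t) = 2(t - 1) vanishes at t ∈ {1}.
Local minima of P (where P''>0): P(-1)=-29, P(4)=96. Local minima of Q: Q(1)=-1.
So the global minimum of U is P(-1) + Q(1) − 3 = -29 − 1 − 3 = -33, attained at (-1, 1).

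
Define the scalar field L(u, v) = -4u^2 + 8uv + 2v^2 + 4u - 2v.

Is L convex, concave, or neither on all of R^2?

L is quadratic, so its Hessian is the constant matrix H = [[-8, 8], [8, 4]].
det(H) = -96, tr(H) = -4.
det(H) < 0, so H is indefinite: neither convex nor concave.

neither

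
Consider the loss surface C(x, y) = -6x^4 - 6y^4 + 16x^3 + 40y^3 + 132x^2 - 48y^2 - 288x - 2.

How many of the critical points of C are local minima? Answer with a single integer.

C separates as a function of x plus a function of y, so ∇C=0 decouples.
∂C/∂x = -24(x - 4)(x - 1)(x + 3) = 0 at x ∈ {-3, 1, 4}; ∂C/∂y = -24y(y - 4)(y - 1) = 0 at y ∈ {0, 1, 4}.
The Hessian is diagonal: diag(C_xx, C_yy). Second derivatives: C_xx(-3)=-672, C_xx(1)=288, C_xx(4)=-504; C_yy(0)=-96, C_yy(1)=72, C_yy(4)=-288.
Local minima occur where both diagonal entries positive: (1, 1). Count: 1.

1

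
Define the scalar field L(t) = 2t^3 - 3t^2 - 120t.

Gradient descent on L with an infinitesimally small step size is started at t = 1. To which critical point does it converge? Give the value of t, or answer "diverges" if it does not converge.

5

L'(t) = 6(t - 5)(t + 4), so L'(1) = -120.
Gradient descent moves in the -L' direction, i.e. t is increasing.
The nearest critical point in that direction is t = 5, where L'' = 54 > 0 (a local minimum). The iterate converges there.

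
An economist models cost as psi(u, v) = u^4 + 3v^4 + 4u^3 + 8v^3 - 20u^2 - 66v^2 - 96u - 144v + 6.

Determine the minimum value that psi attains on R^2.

psi(u,v) separates as P(u) + Q(v) + 6, so its minimum is min P + min Q + 6.
P'(u) = 4(u - 3)(u + 2)(u + 4) vanishes at u ∈ {-4, -2, 3}; Q'(v) = 12(v - 3)(v + 1)(v + 4) vanishes at v ∈ {-4, -1, 3}.
Local minima of P (where P''>0): P(-4)=64, P(3)=-279. Local minima of Q: Q(-4)=-224, Q(3)=-567.
So the global minimum of psi is P(3) + Q(3) + 6 = -279 − 567 + 6 = -840, attained at (3, 3).

-840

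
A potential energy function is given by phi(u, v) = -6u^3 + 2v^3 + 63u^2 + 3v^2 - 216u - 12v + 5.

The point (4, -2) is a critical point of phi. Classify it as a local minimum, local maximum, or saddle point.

local maximum

The mixed partial ∂²phi/∂u∂v is 0, so the Hessian at any point is diag(phi_uu, phi_vv) = diag(18(-2u + 7), 6(2v + 1)).
At (4, -2): H = diag(-18, -18).
Both eigenvalues are negative, so H is negative definite: a local maximum.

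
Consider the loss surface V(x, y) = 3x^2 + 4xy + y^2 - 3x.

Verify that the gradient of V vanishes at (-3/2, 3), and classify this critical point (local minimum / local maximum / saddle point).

saddle point

∇V = (6x + 4y - 3, 4x + 2y); substituting (-3/2, 3) gives ∇V = (0, 0), so (-3/2, 3) is indeed a critical point.
The Hessian of V is constant: H = [[6, 4], [4, 2]].
det(H) = 6·2 − 4² = -4.
Since det(H) < 0, H is indefinite and the critical point is a saddle point.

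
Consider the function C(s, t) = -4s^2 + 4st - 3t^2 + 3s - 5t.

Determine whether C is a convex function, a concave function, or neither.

concave

C is quadratic, so its Hessian is the constant matrix H = [[-8, 4], [4, -6]].
det(H) = 32, tr(H) = -14.
det(H) > 0 and tr(H) < 0, so H is negative definite everywhere: concave.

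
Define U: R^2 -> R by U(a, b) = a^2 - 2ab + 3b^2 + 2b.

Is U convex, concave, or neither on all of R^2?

U is quadratic, so its Hessian is the constant matrix H = [[2, -2], [-2, 6]].
det(H) = 8, tr(H) = 8.
det(H) > 0 and tr(H) > 0, so H is positive definite everywhere: convex.

convex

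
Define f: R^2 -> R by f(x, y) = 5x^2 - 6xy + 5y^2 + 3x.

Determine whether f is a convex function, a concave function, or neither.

convex

f is quadratic, so its Hessian is the constant matrix H = [[10, -6], [-6, 10]].
det(H) = 64, tr(H) = 20.
det(H) > 0 and tr(H) > 0, so H is positive definite everywhere: convex.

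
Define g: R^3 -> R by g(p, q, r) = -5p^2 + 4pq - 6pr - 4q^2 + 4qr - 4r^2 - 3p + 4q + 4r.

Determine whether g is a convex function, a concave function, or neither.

g is quadratic, so its Hessian is the constant matrix H = [[-10, 4, -6], [4, -8, 4], [-6, 4, -8]].
Leading principal minors: -10, 64, -256.
Signs alternate −, +, − ⇒ H ≺ 0 ⇒ concave.

concave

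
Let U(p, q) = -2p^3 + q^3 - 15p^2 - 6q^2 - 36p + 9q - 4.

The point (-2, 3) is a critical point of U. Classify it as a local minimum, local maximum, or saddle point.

saddle point

The mixed partial ∂²U/∂p∂q is 0, so the Hessian at any point is diag(U_pp, U_qq) = diag(-6(2p + 5), 6(q - 2)).
At (-2, 3): H = diag(-6, 6).
The eigenvalues have opposite signs, so H is indefinite: a saddle point.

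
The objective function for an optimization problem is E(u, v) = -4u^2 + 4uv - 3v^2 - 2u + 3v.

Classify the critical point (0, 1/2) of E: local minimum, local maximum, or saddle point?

local maximum

The Hessian of E is constant: H = [[-8, 4], [4, -6]].
det(H) = (-8)·(-6) − 4² = 32.
det(H) > 0 and tr(H) = -14 < 0, so H is negative definite and the point is a local maximum.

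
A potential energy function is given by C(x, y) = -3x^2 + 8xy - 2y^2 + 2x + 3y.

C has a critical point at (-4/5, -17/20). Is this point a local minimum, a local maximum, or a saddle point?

The Hessian of C is constant: H = [[-6, 8], [8, -4]].
det(H) = (-6)·(-4) − 8² = -40.
Since det(H) < 0, H is indefinite and the critical point is a saddle point.

saddle point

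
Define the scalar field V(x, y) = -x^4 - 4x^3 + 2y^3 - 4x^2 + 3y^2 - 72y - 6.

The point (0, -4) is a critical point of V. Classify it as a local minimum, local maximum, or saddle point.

local maximum

The mixed partial ∂²V/∂x∂y is 0, so the Hessian at any point is diag(V_xx, V_yy) = diag(-4(3x^2 + 6x + 2), 6(2y + 1)).
At (0, -4): H = diag(-8, -42).
Both eigenvalues are negative, so H is negative definite: a local maximum.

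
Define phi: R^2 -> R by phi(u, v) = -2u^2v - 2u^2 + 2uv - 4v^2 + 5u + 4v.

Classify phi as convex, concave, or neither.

neither

The term -2u^2v is cubic, so the Hessian is not constant.
∂²phi/∂u² = -4v - 4, which takes both signs as v varies (negative for sufficiently large v). A diagonal entry of the Hessian changing sign means the Hessian is neither positive- nor negative-semidefinite on all of R^2.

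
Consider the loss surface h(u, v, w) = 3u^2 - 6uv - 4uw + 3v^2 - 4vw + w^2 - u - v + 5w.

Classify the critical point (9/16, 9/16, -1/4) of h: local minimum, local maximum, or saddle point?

The Hessian is constant: H = [[6, -6, -4], [-6, 6, -4], [-4, -4, 2]].
Leading principal minors: Δ₁ = 6, Δ₂ = 0, Δ₃ = -384.
The minors fit neither the all-positive nor the alternating-sign pattern, so H is indefinite: a saddle point.

saddle point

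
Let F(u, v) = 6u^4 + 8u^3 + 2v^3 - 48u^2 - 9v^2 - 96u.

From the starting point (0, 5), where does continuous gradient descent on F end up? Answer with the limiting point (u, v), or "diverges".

(2, 3)

F is separable, so gradient descent decouples: u follows -∂F/∂u, v follows -∂F/∂v.
∂F/∂u = 24(u - 2)(u + 1)(u + 2); at u=0 this is -96, so u increases.
∂F/∂v = 6v(v - 3); at v=5 this is 60, so v decreases.
u converges to its nearest critical value 2 (a local min of the u-part); v converges to 3. The iterate converges to (2, 3).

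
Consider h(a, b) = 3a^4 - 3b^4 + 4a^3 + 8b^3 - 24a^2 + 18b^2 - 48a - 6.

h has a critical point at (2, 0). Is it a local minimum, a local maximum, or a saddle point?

local minimum

The mixed partial ∂²h/∂a∂b is 0, so the Hessian at any point is diag(h_aa, h_bb) = diag(12(3a^2 + 2a - 4), 12(-3b^2 + 4b + 3)).
At (2, 0): H = diag(144, 36).
Both eigenvalues are positive, so H is positive definite: a local minimum.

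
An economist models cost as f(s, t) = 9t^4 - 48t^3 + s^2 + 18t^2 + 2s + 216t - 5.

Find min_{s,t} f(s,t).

f(s,t) separates as P(s) + Q(t) − 5, so its minimum is min P + min Q − 5.
P'(s) = 2s + 2 vanishes at s ∈ {-1}; Q'(t) = 36(t - 3)(t - 2)(t + 1) vanishes at t ∈ {-1, 2, 3}.
Local minima of P (where P''>0): P(-1)=-1. Local minima of Q: Q(-1)=-141, Q(3)=243.
So the global minimum of f is P(-1) + Q(-1) − 5 = -1 − 141 − 5 = -147, attained at (-1, -1).

-147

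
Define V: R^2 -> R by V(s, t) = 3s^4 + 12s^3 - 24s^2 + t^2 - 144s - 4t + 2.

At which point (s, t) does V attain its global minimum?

(2, 2)

V(s,t) separates as P(s) + Q(t) + 2, so its minimum is min P + min Q + 2.
P'(s) = 12(s - 2)(s + 2)(s + 3) vanishes at s ∈ {-3, -2, 2}; Q'(t) = 2(t - 2) vanishes at t ∈ {2}.
Local minima of P (where P''>0): P(-3)=135, P(2)=-240. Local minima of Q: Q(2)=-4.
So the global minimum of V is P(2) + Q(2) + 2 = -240 − 4 + 2 = -242, attained at (2, 2).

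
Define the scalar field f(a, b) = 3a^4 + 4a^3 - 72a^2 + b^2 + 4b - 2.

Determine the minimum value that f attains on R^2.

-646

f(a,b) separates as P(a) + Q(b) − 2, so its minimum is min P + min Q − 2.
P'(a) = 12a(a - 3)(a + 4) vanishes at a ∈ {-4, 0, 3}; Q'(b) = 2b + 4 vanishes at b ∈ {-2}.
Local minima of P (where P''>0): P(-4)=-640, P(3)=-297. Local minima of Q: Q(-2)=-4.
So the global minimum of f is P(-4) + Q(-2) − 2 = -640 − 4 − 2 = -646, attained at (-4, -2).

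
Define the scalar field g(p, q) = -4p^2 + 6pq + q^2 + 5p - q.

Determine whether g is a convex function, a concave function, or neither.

neither

g is quadratic, so its Hessian is the constant matrix H = [[-8, 6], [6, 2]].
det(H) = -52, tr(H) = -6.
det(H) < 0, so H is indefinite: neither convex nor concave.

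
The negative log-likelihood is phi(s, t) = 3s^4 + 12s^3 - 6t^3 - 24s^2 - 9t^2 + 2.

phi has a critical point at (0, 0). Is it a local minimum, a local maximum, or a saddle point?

local maximum

The mixed partial ∂²phi/∂s∂t is 0, so the Hessian at any point is diag(phi_ss, phi_tt) = diag(12(3s^2 + 6s - 4), -18(2t + 1)).
At (0, 0): H = diag(-48, -18).
Both eigenvalues are negative, so H is negative definite: a local maximum.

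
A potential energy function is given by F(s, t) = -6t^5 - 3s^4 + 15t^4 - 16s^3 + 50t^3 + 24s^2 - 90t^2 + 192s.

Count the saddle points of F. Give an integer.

F separates as a function of s plus a function of t, so ∇F=0 decouples.
∂F/∂s = -12(s - 2)(s + 2)(s + 4) = 0 at s ∈ {-4, -2, 2}; ∂F/∂t = -30t(t - 3)(t - 1)(t + 2) = 0 at t ∈ {-2, 0, 1, 3}.
The Hessian is diagonal: diag(F_ss, F_tt). Second derivatives: F_ss(-4)=-144, F_ss(-2)=96, F_ss(2)=-288; F_tt(-2)=900, F_tt(0)=-180, F_tt(1)=180, F_tt(3)=-900.
Saddle points occur where the two diagonal entries have opposite signs: (-4, -2), (-4, 1), (-2, 0), (-2, 3), (2, -2), (2, 1). Count: 6.

6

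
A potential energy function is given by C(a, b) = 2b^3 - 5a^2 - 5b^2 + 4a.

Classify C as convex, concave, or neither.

neither

The term 2b^3 is cubic, so the Hessian is not constant.
∂²C/∂b² = 12b - 10, which takes both signs as b varies (negative for sufficiently negative b). A diagonal entry of the Hessian changing sign means the Hessian is neither positive- nor negative-semidefinite on all of R^2.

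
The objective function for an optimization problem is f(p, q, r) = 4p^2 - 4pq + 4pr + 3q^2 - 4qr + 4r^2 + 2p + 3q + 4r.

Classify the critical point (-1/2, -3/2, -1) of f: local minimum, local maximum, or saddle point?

local minimum

The Hessian is constant: H = [[8, -4, 4], [-4, 6, -4], [4, -4, 8]].
Leading principal minors: Δ₁ = 8, Δ₂ = 32, Δ₃ = 160.
All leading minors are positive, so H is positive definite: a local minimum.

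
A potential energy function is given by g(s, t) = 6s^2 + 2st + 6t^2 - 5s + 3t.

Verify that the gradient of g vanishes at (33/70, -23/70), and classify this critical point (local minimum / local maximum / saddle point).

local minimum

∇g = (12s + 2t - 5, 2s + 12t + 3); substituting (33/70, -23/70) gives ∇g = (0, 0), so (33/70, -23/70) is indeed a critical point.
The Hessian of g is constant: H = [[12, 2], [2, 12]].
det(H) = 12·12 − 2² = 140.
det(H) > 0 and tr(H) = 24 > 0, so H is positive definite and the point is a local minimum.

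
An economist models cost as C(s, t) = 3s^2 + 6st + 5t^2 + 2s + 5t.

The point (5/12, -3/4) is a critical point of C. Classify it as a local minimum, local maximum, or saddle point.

The Hessian of C is constant: H = [[6, 6], [6, 10]].
det(H) = 6·10 − 6² = 24.
det(H) > 0 and tr(H) = 16 > 0, so H is positive definite and the point is a local minimum.

local minimum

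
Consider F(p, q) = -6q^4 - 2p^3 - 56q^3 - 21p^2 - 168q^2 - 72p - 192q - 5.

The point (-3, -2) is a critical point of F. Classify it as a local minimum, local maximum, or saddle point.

saddle point

The mixed partial ∂²F/∂p∂q is 0, so the Hessian at any point is diag(F_pp, F_qq) = diag(-6(2p + 7), -24(3q^2 + 14q + 14)).
At (-3, -2): H = diag(-6, 48).
The eigenvalues have opposite signs, so H is indefinite: a saddle point.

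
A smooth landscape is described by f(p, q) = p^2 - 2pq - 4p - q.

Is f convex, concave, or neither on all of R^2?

f is quadratic, so its Hessian is the constant matrix H = [[2, -2], [-2, 0]].
det(H) = -4, tr(H) = 2.
det(H) < 0, so H is indefinite: neither convex nor concave.

neither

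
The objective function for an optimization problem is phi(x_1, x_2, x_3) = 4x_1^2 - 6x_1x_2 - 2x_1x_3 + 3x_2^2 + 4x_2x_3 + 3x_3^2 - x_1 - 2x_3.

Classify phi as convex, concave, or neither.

phi is quadratic, so its Hessian is the constant matrix H = [[8, -6, -2], [-6, 6, 4], [-2, 4, 6]].
Leading principal minors: 8, 12, 16.
All positive ⇒ H ≻ 0 ⇒ convex.

convex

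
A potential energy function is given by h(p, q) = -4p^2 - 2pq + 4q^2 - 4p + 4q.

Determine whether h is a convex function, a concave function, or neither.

h is quadratic, so its Hessian is the constant matrix H = [[-8, -2], [-2, 8]].
det(H) = -68, tr(H) = 0.
det(H) < 0, so H is indefinite: neither convex nor concave.

neither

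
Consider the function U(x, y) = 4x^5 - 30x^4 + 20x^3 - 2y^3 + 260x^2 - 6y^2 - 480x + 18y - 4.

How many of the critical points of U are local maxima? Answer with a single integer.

U separates as a function of x plus a function of y, so ∇U=0 decouples.
∂U/∂x = 20(x - 4)(x - 3)(x - 1)(x + 2) = 0 at x ∈ {-2, 1, 3, 4}; ∂U/∂y = -6(y - 1)(y + 3) = 0 at y ∈ {-3, 1}.
The Hessian is diagonal: diag(U_xx, U_yy). Second derivatives: U_xx(-2)=-1800, U_xx(1)=360, U_xx(3)=-200, U_xx(4)=360; U_yy(-3)=24, U_yy(1)=-24.
Local maxima occur where both diagonal entries negative: (-2, 1), (3, 1). Count: 2.

2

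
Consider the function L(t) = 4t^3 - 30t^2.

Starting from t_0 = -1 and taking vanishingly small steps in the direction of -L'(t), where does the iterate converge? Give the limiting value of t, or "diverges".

L'(t) = 12t(t - 5), so L'(-1) = 72.
Gradient descent moves in the -L' direction, i.e. t is decreasing.
There is no critical point below t=-1, and L' keeps the same sign, so the iterate runs off to −∞.

diverges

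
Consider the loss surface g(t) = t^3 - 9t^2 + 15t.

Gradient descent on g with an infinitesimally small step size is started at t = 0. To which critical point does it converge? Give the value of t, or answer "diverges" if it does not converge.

g'(t) = 3(t - 5)(t - 1), so g'(0) = 15.
Gradient descent moves in the -g' direction, i.e. t is decreasing.
There is no critical point below t=0, and g' keeps the same sign, so the iterate runs off to −∞.

diverges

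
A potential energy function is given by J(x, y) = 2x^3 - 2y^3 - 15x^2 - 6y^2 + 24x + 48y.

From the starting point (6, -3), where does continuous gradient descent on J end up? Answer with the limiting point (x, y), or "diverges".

(4, -4)

J is separable, so gradient descent decouples: x follows -∂J/∂x, y follows -∂J/∂y.
∂J/∂x = 6(x - 4)(x - 1); at x=6 this is 60, so x decreases.
∂J/∂y = -6(y - 2)(y + 4); at y=-3 this is 30, so y decreases.
x converges to its nearest critical value 4 (a local min of the x-part); y converges to -4. The iterate converges to (4, -4).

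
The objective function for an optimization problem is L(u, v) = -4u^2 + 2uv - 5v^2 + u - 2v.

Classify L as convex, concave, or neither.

L is quadratic, so its Hessian is the constant matrix H = [[-8, 2], [2, -10]].
det(H) = 76, tr(H) = -18.
det(H) > 0 and tr(H) < 0, so H is negative definite everywhere: concave.

concave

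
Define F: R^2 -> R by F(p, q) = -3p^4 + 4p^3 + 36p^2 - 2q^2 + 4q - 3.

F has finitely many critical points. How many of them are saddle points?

1

F separates as a function of p plus a function of q, so ∇F=0 decouples.
∂F/∂p = -12p(p - 3)(p + 2) = 0 at p ∈ {-2, 0, 3}; ∂F/∂q = -4(q - 1) = 0 at q ∈ {1}.
The Hessian is diagonal: diag(F_pp, F_qq). Second derivatives: F_pp(-2)=-120, F_pp(0)=72, F_pp(3)=-180; F_qq(1)=-4.
Saddle points occur where the two diagonal entries have opposite signs: (0, 1). Count: 1.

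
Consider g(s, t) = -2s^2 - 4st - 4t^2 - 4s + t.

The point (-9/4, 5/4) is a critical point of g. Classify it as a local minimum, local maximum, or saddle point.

local maximum

The Hessian of g is constant: H = [[-4, -4], [-4, -8]].
det(H) = (-4)·(-8) − (-4)² = 16.
det(H) > 0 and tr(H) = -12 < 0, so H is negative definite and the point is a local maximum.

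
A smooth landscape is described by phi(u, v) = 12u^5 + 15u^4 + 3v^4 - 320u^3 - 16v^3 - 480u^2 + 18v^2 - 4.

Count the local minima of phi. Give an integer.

4

phi separates as a function of u plus a function of v, so ∇phi=0 decouples.
∂phi/∂u = 60u(u - 4)(u + 1)(u + 4) = 0 at u ∈ {-4, -1, 0, 4}; ∂phi/∂v = 12v(v - 3)(v - 1) = 0 at v ∈ {0, 1, 3}.
The Hessian is diagonal: diag(phi_uu, phi_vv). Second derivatives: phi_uu(-4)=-5760, phi_uu(-1)=900, phi_uu(0)=-960, phi_uu(4)=9600; phi_vv(0)=36, phi_vv(1)=-24, phi_vv(3)=72.
Local minima occur where both diagonal entries positive: (-1, 0), (-1, 3), (4, 0), (4, 3). Count: 4.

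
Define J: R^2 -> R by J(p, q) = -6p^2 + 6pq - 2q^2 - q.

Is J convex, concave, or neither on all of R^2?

J is quadratic, so its Hessian is the constant matrix H = [[-12, 6], [6, -4]].
det(H) = 12, tr(H) = -16.
det(H) > 0 and tr(H) < 0, so H is negative definite everywhere: concave.

concave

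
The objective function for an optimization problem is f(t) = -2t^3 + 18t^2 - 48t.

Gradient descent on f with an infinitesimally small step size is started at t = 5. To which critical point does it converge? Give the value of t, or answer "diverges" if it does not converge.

diverges

f'(t) = -6(t - 4)(t - 2), so f'(5) = -18.
Gradient descent moves in the -f' direction, i.e. t is increasing.
There is no critical point above t=5, and f' keeps the same sign, so the iterate runs off to +∞.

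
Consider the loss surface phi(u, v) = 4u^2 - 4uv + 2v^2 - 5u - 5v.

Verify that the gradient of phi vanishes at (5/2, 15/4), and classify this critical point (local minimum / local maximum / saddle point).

∇phi = (8u - 4v - 5, -4u + 4v - 5); substituting (5/2, 15/4) gives ∇phi = (0, 0), so (5/2, 15/4) is indeed a critical point.
The Hessian of phi is constant: H = [[8, -4], [-4, 4]].
det(H) = 8·4 − (-4)² = 16.
det(H) > 0 and tr(H) = 12 > 0, so H is positive definite and the point is a local minimum.

local minimum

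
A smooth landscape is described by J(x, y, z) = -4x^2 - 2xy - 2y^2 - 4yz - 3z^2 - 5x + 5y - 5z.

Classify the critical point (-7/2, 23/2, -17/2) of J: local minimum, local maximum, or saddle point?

local maximum

The Hessian is constant: H = [[-8, -2, 0], [-2, -4, -4], [0, -4, -6]].
Leading principal minors: Δ₁ = -8, Δ₂ = 28, Δ₃ = -40.
The minors alternate sign starting negative (−, +, −), so H is negative definite: a local maximum.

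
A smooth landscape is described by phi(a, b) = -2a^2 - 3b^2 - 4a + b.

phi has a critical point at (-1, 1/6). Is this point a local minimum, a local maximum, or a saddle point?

The Hessian of phi is constant: H = [[-4, 0], [0, -6]].
det(H) = (-4)·(-6) − 0² = 24.
det(H) > 0 and tr(H) = -10 < 0, so H is negative definite and the point is a local maximum.

local maximum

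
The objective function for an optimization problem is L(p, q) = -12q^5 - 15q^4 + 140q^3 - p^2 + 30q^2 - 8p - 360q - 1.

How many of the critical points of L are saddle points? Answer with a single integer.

L separates as a function of p plus a function of q, so ∇L=0 decouples.
∂L/∂p = -2(p + 4) = 0 at p ∈ {-4}; ∂L/∂q = -60(q - 2)(q - 1)(q + 1)(q + 3) = 0 at q ∈ {-3, -1, 1, 2}.
The Hessian is diagonal: diag(L_pp, L_qq). Second derivatives: L_pp(-4)=-2; L_qq(-3)=2400, L_qq(-1)=-720, L_qq(1)=480, L_qq(2)=-900.
Saddle points occur where the two diagonal entries have opposite signs: (-4, -3), (-4, 1). Count: 2.

2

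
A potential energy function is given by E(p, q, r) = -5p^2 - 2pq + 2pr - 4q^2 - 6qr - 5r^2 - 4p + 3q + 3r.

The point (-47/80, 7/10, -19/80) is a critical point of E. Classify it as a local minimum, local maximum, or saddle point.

The Hessian is constant: H = [[-10, -2, 2], [-2, -8, -6], [2, -6, -10]].
Leading principal minors: Δ₁ = -10, Δ₂ = 76, Δ₃ = -320.
The minors alternate sign starting negative (−, +, −), so H is negative definite: a local maximum.

local maximum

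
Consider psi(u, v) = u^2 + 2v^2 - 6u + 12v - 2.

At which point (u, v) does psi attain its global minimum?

psi(u,v) separates as P(u) + Q(v) − 2, so its minimum is min P + min Q − 2.
P'(u) = 2u - 6 vanishes at u ∈ {3}; Q'(v) = 4v + 12 vanishes at v ∈ {-3}.
Local minima of P (where P''>0): P(3)=-9. Local minima of Q: Q(-3)=-18.
So the global minimum of psi is P(3) + Q(-3) − 2 = -9 − 18 − 2 = -29, attained at (3, -3).

(3, -3)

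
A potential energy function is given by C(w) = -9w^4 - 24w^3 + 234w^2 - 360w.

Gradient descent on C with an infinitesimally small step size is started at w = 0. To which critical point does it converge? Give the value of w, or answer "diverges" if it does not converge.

1

C'(w) = -36(w - 2)(w - 1)(w + 5), so C'(0) = -360.
Gradient descent moves in the -C' direction, i.e. w is increasing.
The nearest critical point in that direction is w = 1, where C'' = 216 > 0 (a local minimum). The iterate converges there.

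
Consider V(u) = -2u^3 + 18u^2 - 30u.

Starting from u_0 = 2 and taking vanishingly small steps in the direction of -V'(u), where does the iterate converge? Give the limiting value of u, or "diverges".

1

V'(u) = -6(u - 5)(u - 1), so V'(2) = 18.
Gradient descent moves in the -V' direction, i.e. u is decreasing.
The nearest critical point in that direction is u = 1, where V'' = 24 > 0 (a local minimum). The iterate converges there.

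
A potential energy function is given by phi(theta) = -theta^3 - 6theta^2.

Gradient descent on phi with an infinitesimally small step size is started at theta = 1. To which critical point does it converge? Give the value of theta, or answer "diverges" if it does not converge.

phi'(theta) = -3theta(theta + 4), so phi'(1) = -15.
Gradient descent moves in the -phi' direction, i.e. theta is increasing.
There is no critical point above theta=1, and phi' keeps the same sign, so the iterate runs off to +∞.

diverges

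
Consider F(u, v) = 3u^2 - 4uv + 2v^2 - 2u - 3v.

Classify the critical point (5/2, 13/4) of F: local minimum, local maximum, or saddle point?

local minimum

The Hessian of F is constant: H = [[6, -4], [-4, 4]].
det(H) = 6·4 − (-4)² = 8.
det(H) > 0 and tr(H) = 10 > 0, so H is positive definite and the point is a local minimum.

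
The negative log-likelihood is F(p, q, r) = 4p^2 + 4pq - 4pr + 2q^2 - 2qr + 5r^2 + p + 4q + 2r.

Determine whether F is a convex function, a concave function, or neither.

F is quadratic, so its Hessian is the constant matrix H = [[8, 4, -4], [4, 4, -2], [-4, -2, 10]].
Leading principal minors: 8, 16, 128.
All positive ⇒ H ≻ 0 ⇒ convex.

convex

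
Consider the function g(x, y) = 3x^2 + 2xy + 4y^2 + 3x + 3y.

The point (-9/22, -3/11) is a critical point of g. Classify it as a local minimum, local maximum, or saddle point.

The Hessian of g is constant: H = [[6, 2], [2, 8]].
det(H) = 6·8 − 2² = 44.
det(H) > 0 and tr(H) = 14 > 0, so H is positive definite and the point is a local minimum.

local minimum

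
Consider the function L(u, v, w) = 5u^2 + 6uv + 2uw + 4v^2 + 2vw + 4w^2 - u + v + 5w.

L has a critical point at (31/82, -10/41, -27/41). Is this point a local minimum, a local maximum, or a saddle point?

local minimum

The Hessian is constant: H = [[10, 6, 2], [6, 8, 2], [2, 2, 8]].
Leading principal minors: Δ₁ = 10, Δ₂ = 44, Δ₃ = 328.
All leading minors are positive, so H is positive definite: a local minimum.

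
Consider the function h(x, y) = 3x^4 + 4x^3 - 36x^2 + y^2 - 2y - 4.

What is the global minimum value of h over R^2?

-194

h(x,y) separates as P(x) + Q(y) − 4, so its minimum is min P + min Q − 4.
P'(x) = 12x(x - 2)(x + 3) vanishes at x ∈ {-3, 0, 2}; Q'(y) = 2y - 2 vanishes at y ∈ {1}.
Local minima of P (where P''>0): P(-3)=-189, P(2)=-64. Local minima of Q: Q(1)=-1.
So the global minimum of h is P(-3) + Q(1) − 4 = -189 − 1 − 4 = -194, attained at (-3, 1).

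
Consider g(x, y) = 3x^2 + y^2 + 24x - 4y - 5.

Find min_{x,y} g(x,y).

-57

g(x,y) separates as P(x) + Q(y) − 5, so its minimum is min P + min Q − 5.
P'(x) = 6x + 24 vanishes at x ∈ {-4}; Q'(y) = 2y - 4 vanishes at y ∈ {2}.
Local minima of P (where P''>0): P(-4)=-48. Local minima of Q: Q(2)=-4.
So the global minimum of g is P(-4) + Q(2) − 5 = -48 − 4 − 5 = -57, attained at (-4, 2).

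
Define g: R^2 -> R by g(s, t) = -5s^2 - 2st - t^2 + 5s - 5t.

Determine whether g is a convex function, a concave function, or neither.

concave

g is quadratic, so its Hessian is the constant matrix H = [[-10, -2], [-2, -2]].
det(H) = 16, tr(H) = -12.
det(H) > 0 and tr(H) < 0, so H is negative definite everywhere: concave.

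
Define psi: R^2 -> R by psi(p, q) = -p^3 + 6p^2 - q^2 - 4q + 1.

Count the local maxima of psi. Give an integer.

psi separates as a function of p plus a function of q, so ∇psi=0 decouples.
∂psi/∂p = -3p(p - 4) = 0 at p ∈ {0, 4}; ∂psi/∂q = -2(q + 2) = 0 at q ∈ {-2}.
The Hessian is diagonal: diag(psi_pp, psi_qq). Second derivatives: psi_pp(0)=12, psi_pp(4)=-12; psi_qq(-2)=-2.
Local maxima occur where both diagonal entries negative: (4, -2). Count: 1.

1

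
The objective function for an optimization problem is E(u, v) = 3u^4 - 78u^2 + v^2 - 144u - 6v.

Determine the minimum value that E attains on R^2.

-1065

E(u,v) separates as P(u) + Q(v), so its minimum is min P + min Q.
P'(u) = 12(u - 4)(u + 1)(u + 3) vanishes at u ∈ {-3, -1, 4}; Q'(v) = 2v - 6 vanishes at v ∈ {3}.
Local minima of P (where P''>0): P(-3)=-27, P(4)=-1056. Local minima of Q: Q(3)=-9.
So the global minimum of E is P(4) + Q(3) = -1056 − 9 = -1065, attained at (4, 3).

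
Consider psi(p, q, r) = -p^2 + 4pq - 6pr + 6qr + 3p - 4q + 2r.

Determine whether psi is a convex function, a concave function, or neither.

psi is quadratic, so its Hessian is the constant matrix H = [[-2, 4, -6], [4, 0, 6], [-6, 6, 0]].
Leading principal minors: -2, -16, -216.
Neither pattern holds ⇒ H is indefinite ⇒ neither convex nor concave.

neither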